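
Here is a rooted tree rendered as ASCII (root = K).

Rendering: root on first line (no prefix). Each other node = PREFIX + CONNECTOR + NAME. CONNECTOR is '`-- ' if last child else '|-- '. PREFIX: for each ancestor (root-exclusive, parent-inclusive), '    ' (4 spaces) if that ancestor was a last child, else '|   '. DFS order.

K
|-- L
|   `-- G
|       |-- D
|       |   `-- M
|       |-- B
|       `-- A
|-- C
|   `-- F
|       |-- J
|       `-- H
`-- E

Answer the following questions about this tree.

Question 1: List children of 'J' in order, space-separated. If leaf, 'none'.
Answer: none

Derivation:
Node J's children (from adjacency): (leaf)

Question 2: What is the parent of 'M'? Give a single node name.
Answer: D

Derivation:
Scan adjacency: M appears as child of D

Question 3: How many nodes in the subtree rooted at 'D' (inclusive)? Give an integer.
Subtree rooted at D contains: D, M
Count = 2

Answer: 2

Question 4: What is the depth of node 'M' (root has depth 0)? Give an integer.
Path from root to M: K -> L -> G -> D -> M
Depth = number of edges = 4

Answer: 4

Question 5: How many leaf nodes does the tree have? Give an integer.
Leaves (nodes with no children): A, B, E, H, J, M

Answer: 6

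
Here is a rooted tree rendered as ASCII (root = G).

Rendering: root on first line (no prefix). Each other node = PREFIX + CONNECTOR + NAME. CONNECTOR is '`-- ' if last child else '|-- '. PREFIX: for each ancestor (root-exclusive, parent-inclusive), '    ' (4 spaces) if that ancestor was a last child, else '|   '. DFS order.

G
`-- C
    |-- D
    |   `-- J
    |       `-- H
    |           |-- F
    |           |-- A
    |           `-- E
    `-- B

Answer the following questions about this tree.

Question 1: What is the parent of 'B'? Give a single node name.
Answer: C

Derivation:
Scan adjacency: B appears as child of C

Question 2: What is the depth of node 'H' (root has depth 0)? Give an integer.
Path from root to H: G -> C -> D -> J -> H
Depth = number of edges = 4

Answer: 4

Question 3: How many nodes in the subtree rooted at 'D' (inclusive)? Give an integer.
Subtree rooted at D contains: A, D, E, F, H, J
Count = 6

Answer: 6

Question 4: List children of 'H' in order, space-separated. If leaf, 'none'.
Node H's children (from adjacency): F, A, E

Answer: F A E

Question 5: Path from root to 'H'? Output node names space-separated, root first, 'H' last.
Answer: G C D J H

Derivation:
Walk down from root: G -> C -> D -> J -> H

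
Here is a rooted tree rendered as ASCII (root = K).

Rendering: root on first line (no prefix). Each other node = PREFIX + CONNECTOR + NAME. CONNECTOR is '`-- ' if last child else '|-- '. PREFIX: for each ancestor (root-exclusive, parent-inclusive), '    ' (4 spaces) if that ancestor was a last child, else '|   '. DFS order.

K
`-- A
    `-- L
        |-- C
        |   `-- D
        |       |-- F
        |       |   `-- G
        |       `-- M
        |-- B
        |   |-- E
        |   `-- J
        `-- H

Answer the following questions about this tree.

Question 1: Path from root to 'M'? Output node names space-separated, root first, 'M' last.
Walk down from root: K -> A -> L -> C -> D -> M

Answer: K A L C D M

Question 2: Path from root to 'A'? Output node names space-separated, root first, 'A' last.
Walk down from root: K -> A

Answer: K A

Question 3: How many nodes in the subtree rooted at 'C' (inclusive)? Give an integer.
Answer: 5

Derivation:
Subtree rooted at C contains: C, D, F, G, M
Count = 5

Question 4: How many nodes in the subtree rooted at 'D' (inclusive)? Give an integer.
Answer: 4

Derivation:
Subtree rooted at D contains: D, F, G, M
Count = 4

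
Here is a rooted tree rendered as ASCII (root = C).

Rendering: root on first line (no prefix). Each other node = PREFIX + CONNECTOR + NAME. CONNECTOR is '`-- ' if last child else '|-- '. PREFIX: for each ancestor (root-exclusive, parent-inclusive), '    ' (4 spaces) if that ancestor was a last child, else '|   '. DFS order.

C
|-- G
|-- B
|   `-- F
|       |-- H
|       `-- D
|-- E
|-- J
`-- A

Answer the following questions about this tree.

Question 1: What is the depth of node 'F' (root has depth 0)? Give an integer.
Answer: 2

Derivation:
Path from root to F: C -> B -> F
Depth = number of edges = 2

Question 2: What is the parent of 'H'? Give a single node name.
Scan adjacency: H appears as child of F

Answer: F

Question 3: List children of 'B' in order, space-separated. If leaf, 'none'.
Node B's children (from adjacency): F

Answer: F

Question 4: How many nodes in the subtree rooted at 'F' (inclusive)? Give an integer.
Subtree rooted at F contains: D, F, H
Count = 3

Answer: 3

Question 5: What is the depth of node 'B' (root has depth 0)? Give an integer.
Path from root to B: C -> B
Depth = number of edges = 1

Answer: 1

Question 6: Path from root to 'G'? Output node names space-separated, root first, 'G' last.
Walk down from root: C -> G

Answer: C G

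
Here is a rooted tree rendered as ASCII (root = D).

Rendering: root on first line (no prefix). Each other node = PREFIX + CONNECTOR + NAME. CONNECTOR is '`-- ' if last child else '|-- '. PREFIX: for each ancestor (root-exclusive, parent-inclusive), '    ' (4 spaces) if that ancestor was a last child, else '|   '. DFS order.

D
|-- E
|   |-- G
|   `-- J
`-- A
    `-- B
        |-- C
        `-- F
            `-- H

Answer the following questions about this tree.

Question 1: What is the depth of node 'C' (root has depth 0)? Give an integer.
Path from root to C: D -> A -> B -> C
Depth = number of edges = 3

Answer: 3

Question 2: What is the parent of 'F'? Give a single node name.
Answer: B

Derivation:
Scan adjacency: F appears as child of B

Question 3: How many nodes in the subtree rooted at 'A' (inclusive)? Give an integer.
Subtree rooted at A contains: A, B, C, F, H
Count = 5

Answer: 5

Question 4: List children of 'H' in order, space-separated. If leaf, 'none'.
Answer: none

Derivation:
Node H's children (from adjacency): (leaf)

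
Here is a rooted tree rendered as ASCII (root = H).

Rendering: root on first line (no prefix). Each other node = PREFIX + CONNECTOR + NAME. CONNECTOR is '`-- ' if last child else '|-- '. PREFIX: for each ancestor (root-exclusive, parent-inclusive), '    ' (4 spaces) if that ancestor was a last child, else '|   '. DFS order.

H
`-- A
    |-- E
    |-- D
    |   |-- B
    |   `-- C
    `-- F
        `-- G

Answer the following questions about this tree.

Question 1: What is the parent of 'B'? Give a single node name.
Answer: D

Derivation:
Scan adjacency: B appears as child of D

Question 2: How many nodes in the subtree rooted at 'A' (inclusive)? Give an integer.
Subtree rooted at A contains: A, B, C, D, E, F, G
Count = 7

Answer: 7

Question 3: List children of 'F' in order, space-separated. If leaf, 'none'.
Node F's children (from adjacency): G

Answer: G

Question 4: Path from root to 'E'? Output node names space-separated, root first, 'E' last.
Walk down from root: H -> A -> E

Answer: H A E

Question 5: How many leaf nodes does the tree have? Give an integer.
Leaves (nodes with no children): B, C, E, G

Answer: 4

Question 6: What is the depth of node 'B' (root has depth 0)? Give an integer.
Answer: 3

Derivation:
Path from root to B: H -> A -> D -> B
Depth = number of edges = 3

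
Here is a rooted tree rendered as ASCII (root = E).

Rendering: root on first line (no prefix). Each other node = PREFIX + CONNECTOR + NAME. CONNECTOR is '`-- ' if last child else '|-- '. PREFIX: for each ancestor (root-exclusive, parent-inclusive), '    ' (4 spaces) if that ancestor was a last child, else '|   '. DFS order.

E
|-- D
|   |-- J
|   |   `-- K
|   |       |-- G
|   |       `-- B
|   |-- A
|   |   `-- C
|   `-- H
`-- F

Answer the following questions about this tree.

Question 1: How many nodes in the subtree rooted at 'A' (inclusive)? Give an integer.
Subtree rooted at A contains: A, C
Count = 2

Answer: 2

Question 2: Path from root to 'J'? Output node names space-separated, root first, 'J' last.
Answer: E D J

Derivation:
Walk down from root: E -> D -> J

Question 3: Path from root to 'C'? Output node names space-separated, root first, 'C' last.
Answer: E D A C

Derivation:
Walk down from root: E -> D -> A -> C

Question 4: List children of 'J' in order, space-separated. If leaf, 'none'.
Answer: K

Derivation:
Node J's children (from adjacency): K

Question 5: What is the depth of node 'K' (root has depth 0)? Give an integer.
Answer: 3

Derivation:
Path from root to K: E -> D -> J -> K
Depth = number of edges = 3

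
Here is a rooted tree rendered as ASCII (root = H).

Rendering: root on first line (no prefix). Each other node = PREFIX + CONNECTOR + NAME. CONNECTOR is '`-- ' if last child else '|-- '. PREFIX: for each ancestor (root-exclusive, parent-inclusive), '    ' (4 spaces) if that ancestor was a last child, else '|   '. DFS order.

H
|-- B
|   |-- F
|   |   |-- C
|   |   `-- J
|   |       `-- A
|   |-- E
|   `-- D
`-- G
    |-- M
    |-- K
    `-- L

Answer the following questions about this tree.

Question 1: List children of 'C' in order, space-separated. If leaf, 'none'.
Node C's children (from adjacency): (leaf)

Answer: none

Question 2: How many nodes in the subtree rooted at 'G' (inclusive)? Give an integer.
Answer: 4

Derivation:
Subtree rooted at G contains: G, K, L, M
Count = 4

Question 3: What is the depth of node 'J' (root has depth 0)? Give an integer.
Answer: 3

Derivation:
Path from root to J: H -> B -> F -> J
Depth = number of edges = 3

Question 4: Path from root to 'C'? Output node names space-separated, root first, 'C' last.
Walk down from root: H -> B -> F -> C

Answer: H B F C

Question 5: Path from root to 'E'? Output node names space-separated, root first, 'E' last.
Walk down from root: H -> B -> E

Answer: H B E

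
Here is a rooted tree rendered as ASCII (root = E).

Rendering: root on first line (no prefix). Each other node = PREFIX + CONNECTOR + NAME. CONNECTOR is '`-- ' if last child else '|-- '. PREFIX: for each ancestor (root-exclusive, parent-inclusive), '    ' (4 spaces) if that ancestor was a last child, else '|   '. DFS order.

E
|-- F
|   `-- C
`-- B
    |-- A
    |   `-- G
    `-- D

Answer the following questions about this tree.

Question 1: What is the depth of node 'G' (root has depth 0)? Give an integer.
Answer: 3

Derivation:
Path from root to G: E -> B -> A -> G
Depth = number of edges = 3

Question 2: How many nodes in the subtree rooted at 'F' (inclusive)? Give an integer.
Answer: 2

Derivation:
Subtree rooted at F contains: C, F
Count = 2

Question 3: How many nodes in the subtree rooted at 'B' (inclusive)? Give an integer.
Subtree rooted at B contains: A, B, D, G
Count = 4

Answer: 4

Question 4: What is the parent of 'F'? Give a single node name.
Scan adjacency: F appears as child of E

Answer: E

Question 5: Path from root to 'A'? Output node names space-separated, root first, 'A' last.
Walk down from root: E -> B -> A

Answer: E B A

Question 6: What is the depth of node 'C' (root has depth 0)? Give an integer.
Path from root to C: E -> F -> C
Depth = number of edges = 2

Answer: 2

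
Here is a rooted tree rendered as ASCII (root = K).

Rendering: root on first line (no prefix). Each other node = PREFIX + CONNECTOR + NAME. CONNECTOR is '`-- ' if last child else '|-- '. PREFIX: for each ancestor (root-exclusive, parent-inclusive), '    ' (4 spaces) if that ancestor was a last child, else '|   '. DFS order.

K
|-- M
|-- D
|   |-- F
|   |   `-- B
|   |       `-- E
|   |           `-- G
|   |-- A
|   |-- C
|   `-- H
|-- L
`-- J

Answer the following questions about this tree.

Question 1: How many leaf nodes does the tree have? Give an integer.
Leaves (nodes with no children): A, C, G, H, J, L, M

Answer: 7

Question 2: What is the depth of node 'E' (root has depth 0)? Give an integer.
Path from root to E: K -> D -> F -> B -> E
Depth = number of edges = 4

Answer: 4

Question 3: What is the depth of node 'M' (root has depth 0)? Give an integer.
Path from root to M: K -> M
Depth = number of edges = 1

Answer: 1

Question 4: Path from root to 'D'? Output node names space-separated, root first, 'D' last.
Answer: K D

Derivation:
Walk down from root: K -> D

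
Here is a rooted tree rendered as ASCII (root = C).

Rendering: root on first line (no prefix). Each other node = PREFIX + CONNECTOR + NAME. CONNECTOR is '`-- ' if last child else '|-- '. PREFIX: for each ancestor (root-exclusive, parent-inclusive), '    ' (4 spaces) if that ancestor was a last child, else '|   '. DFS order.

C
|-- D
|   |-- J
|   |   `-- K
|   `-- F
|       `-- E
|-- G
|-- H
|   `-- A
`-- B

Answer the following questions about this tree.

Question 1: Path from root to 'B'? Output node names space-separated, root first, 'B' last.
Answer: C B

Derivation:
Walk down from root: C -> B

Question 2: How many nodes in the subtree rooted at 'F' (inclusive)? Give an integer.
Subtree rooted at F contains: E, F
Count = 2

Answer: 2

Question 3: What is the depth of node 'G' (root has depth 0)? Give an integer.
Path from root to G: C -> G
Depth = number of edges = 1

Answer: 1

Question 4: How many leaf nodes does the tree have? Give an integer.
Leaves (nodes with no children): A, B, E, G, K

Answer: 5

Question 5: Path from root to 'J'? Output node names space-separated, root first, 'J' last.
Answer: C D J

Derivation:
Walk down from root: C -> D -> J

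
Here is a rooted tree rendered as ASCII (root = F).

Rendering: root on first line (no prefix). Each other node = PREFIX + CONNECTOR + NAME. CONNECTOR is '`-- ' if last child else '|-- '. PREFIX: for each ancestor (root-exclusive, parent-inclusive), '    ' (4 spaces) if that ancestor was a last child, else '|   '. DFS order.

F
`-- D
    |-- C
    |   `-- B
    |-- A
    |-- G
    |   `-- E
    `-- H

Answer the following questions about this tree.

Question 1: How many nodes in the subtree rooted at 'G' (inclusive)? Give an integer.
Subtree rooted at G contains: E, G
Count = 2

Answer: 2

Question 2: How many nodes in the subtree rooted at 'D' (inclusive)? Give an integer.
Subtree rooted at D contains: A, B, C, D, E, G, H
Count = 7

Answer: 7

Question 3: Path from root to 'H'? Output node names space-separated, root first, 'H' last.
Answer: F D H

Derivation:
Walk down from root: F -> D -> H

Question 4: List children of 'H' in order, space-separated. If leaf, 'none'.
Answer: none

Derivation:
Node H's children (from adjacency): (leaf)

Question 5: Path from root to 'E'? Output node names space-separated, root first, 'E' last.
Answer: F D G E

Derivation:
Walk down from root: F -> D -> G -> E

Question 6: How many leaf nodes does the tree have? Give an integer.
Leaves (nodes with no children): A, B, E, H

Answer: 4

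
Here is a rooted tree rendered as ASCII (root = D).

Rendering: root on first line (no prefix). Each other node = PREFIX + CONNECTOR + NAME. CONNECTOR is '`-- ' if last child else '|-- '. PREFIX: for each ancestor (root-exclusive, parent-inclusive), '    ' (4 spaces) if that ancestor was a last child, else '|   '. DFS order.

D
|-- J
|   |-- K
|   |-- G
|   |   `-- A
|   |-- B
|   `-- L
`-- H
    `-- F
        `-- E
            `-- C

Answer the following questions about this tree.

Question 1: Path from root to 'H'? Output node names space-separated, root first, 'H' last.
Walk down from root: D -> H

Answer: D H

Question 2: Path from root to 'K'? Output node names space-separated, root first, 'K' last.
Walk down from root: D -> J -> K

Answer: D J K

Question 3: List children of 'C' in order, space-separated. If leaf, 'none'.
Answer: none

Derivation:
Node C's children (from adjacency): (leaf)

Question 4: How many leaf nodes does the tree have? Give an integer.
Leaves (nodes with no children): A, B, C, K, L

Answer: 5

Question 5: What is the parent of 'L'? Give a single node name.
Scan adjacency: L appears as child of J

Answer: J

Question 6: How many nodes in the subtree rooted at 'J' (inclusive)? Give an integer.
Answer: 6

Derivation:
Subtree rooted at J contains: A, B, G, J, K, L
Count = 6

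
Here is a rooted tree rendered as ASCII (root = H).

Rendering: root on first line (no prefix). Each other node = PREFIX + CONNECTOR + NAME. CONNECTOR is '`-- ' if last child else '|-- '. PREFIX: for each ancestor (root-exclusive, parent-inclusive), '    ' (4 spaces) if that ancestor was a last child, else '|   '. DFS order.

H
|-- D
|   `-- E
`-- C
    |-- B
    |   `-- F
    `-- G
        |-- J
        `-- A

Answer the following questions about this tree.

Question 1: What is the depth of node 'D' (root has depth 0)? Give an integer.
Path from root to D: H -> D
Depth = number of edges = 1

Answer: 1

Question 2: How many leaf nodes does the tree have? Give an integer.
Answer: 4

Derivation:
Leaves (nodes with no children): A, E, F, J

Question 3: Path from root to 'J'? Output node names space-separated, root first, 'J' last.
Answer: H C G J

Derivation:
Walk down from root: H -> C -> G -> J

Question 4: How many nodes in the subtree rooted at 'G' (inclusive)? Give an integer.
Answer: 3

Derivation:
Subtree rooted at G contains: A, G, J
Count = 3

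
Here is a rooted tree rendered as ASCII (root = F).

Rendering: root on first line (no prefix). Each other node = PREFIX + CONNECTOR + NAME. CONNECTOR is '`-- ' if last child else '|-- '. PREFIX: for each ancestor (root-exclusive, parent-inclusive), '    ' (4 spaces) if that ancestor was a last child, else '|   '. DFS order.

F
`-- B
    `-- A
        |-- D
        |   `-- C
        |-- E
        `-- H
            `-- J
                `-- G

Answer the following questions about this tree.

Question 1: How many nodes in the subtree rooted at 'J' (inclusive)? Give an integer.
Answer: 2

Derivation:
Subtree rooted at J contains: G, J
Count = 2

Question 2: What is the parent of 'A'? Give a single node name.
Scan adjacency: A appears as child of B

Answer: B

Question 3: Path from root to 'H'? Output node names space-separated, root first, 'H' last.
Answer: F B A H

Derivation:
Walk down from root: F -> B -> A -> H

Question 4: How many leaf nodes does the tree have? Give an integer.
Answer: 3

Derivation:
Leaves (nodes with no children): C, E, G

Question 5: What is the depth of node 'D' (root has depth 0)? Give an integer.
Answer: 3

Derivation:
Path from root to D: F -> B -> A -> D
Depth = number of edges = 3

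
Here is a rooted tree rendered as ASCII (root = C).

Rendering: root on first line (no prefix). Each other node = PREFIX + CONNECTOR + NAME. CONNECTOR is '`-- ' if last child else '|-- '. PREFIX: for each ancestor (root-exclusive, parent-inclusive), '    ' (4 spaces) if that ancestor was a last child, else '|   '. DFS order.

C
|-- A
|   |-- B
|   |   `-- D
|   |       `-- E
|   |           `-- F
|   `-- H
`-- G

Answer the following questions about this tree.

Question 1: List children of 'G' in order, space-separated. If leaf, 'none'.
Answer: none

Derivation:
Node G's children (from adjacency): (leaf)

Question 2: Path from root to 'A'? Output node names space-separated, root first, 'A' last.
Answer: C A

Derivation:
Walk down from root: C -> A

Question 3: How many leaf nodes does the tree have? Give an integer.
Answer: 3

Derivation:
Leaves (nodes with no children): F, G, H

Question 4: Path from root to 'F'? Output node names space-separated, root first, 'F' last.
Walk down from root: C -> A -> B -> D -> E -> F

Answer: C A B D E F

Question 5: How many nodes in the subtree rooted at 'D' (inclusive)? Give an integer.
Answer: 3

Derivation:
Subtree rooted at D contains: D, E, F
Count = 3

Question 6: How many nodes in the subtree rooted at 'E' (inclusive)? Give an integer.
Subtree rooted at E contains: E, F
Count = 2

Answer: 2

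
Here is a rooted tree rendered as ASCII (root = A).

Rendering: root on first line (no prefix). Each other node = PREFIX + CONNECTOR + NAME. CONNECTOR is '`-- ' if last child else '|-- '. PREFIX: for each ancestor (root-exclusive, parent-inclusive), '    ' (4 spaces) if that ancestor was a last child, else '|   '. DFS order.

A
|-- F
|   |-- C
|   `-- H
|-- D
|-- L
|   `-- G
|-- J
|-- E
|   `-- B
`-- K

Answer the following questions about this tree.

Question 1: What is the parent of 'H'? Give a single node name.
Scan adjacency: H appears as child of F

Answer: F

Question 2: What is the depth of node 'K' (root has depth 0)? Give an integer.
Path from root to K: A -> K
Depth = number of edges = 1

Answer: 1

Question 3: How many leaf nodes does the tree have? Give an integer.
Leaves (nodes with no children): B, C, D, G, H, J, K

Answer: 7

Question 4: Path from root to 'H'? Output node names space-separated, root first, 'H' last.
Answer: A F H

Derivation:
Walk down from root: A -> F -> H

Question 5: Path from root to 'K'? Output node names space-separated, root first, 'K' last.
Answer: A K

Derivation:
Walk down from root: A -> K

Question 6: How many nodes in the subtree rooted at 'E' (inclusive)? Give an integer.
Answer: 2

Derivation:
Subtree rooted at E contains: B, E
Count = 2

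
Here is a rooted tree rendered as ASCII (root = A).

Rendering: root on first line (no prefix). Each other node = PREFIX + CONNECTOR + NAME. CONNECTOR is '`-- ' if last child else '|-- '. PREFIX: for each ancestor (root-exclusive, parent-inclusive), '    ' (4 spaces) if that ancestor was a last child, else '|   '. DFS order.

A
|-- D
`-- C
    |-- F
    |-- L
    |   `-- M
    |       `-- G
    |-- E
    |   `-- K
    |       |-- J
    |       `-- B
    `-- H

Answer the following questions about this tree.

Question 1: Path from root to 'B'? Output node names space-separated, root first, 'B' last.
Walk down from root: A -> C -> E -> K -> B

Answer: A C E K B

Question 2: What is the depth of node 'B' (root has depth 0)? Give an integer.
Path from root to B: A -> C -> E -> K -> B
Depth = number of edges = 4

Answer: 4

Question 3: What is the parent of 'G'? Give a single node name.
Scan adjacency: G appears as child of M

Answer: M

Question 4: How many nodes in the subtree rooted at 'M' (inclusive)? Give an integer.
Answer: 2

Derivation:
Subtree rooted at M contains: G, M
Count = 2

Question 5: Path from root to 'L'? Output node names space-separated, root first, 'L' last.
Walk down from root: A -> C -> L

Answer: A C L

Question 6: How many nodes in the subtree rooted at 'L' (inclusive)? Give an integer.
Subtree rooted at L contains: G, L, M
Count = 3

Answer: 3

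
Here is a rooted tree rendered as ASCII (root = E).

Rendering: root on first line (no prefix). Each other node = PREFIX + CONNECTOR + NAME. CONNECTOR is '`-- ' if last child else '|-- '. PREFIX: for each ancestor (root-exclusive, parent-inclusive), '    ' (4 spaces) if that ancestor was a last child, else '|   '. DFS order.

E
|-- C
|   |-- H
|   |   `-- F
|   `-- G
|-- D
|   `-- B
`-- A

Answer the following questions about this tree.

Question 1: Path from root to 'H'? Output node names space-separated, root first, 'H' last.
Walk down from root: E -> C -> H

Answer: E C H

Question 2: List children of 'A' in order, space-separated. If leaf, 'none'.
Answer: none

Derivation:
Node A's children (from adjacency): (leaf)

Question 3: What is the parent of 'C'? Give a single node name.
Answer: E

Derivation:
Scan adjacency: C appears as child of E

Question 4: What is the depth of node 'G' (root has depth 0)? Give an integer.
Path from root to G: E -> C -> G
Depth = number of edges = 2

Answer: 2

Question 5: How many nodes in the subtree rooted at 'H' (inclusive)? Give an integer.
Answer: 2

Derivation:
Subtree rooted at H contains: F, H
Count = 2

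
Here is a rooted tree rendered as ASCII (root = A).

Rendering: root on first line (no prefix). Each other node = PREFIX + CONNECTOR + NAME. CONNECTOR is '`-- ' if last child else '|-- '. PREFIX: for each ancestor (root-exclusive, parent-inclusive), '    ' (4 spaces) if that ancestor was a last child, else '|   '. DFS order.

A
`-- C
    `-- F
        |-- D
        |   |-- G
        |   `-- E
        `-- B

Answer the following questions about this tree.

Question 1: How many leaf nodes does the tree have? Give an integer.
Leaves (nodes with no children): B, E, G

Answer: 3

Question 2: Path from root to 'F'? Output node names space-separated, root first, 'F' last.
Answer: A C F

Derivation:
Walk down from root: A -> C -> F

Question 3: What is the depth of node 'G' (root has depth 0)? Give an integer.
Answer: 4

Derivation:
Path from root to G: A -> C -> F -> D -> G
Depth = number of edges = 4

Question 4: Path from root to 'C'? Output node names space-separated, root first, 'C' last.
Walk down from root: A -> C

Answer: A C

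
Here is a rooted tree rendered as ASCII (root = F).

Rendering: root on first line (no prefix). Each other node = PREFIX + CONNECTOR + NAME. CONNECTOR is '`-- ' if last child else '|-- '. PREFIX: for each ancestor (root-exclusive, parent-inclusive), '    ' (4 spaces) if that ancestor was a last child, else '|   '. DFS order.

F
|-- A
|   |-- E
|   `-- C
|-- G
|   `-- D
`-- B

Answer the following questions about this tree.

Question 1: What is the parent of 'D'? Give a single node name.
Answer: G

Derivation:
Scan adjacency: D appears as child of G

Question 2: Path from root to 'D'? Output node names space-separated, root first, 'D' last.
Answer: F G D

Derivation:
Walk down from root: F -> G -> D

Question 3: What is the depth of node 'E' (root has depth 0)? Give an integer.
Answer: 2

Derivation:
Path from root to E: F -> A -> E
Depth = number of edges = 2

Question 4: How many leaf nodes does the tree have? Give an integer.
Answer: 4

Derivation:
Leaves (nodes with no children): B, C, D, E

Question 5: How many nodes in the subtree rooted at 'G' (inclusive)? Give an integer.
Answer: 2

Derivation:
Subtree rooted at G contains: D, G
Count = 2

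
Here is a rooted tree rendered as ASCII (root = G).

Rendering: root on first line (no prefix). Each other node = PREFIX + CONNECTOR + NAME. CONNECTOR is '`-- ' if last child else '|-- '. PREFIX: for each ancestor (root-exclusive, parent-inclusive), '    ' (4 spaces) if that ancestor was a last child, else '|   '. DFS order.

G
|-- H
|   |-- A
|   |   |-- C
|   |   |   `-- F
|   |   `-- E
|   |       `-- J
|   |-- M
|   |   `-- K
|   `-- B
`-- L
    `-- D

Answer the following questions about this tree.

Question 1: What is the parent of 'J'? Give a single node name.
Answer: E

Derivation:
Scan adjacency: J appears as child of E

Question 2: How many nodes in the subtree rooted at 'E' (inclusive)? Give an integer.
Subtree rooted at E contains: E, J
Count = 2

Answer: 2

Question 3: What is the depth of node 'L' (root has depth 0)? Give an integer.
Path from root to L: G -> L
Depth = number of edges = 1

Answer: 1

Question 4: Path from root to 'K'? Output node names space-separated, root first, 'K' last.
Answer: G H M K

Derivation:
Walk down from root: G -> H -> M -> K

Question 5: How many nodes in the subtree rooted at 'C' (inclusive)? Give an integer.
Subtree rooted at C contains: C, F
Count = 2

Answer: 2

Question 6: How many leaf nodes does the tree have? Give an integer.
Leaves (nodes with no children): B, D, F, J, K

Answer: 5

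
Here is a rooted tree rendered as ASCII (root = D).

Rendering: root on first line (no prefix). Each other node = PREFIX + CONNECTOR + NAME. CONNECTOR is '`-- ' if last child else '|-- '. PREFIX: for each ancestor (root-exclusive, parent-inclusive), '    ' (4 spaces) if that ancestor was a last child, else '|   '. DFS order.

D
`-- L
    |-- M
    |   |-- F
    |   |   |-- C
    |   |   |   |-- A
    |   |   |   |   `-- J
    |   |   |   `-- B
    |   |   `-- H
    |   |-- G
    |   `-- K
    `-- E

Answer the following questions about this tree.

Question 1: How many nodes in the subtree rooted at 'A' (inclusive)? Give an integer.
Answer: 2

Derivation:
Subtree rooted at A contains: A, J
Count = 2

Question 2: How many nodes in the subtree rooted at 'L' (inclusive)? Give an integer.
Subtree rooted at L contains: A, B, C, E, F, G, H, J, K, L, M
Count = 11

Answer: 11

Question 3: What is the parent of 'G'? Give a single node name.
Answer: M

Derivation:
Scan adjacency: G appears as child of M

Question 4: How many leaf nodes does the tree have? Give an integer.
Leaves (nodes with no children): B, E, G, H, J, K

Answer: 6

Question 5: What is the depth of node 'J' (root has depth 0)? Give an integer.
Answer: 6

Derivation:
Path from root to J: D -> L -> M -> F -> C -> A -> J
Depth = number of edges = 6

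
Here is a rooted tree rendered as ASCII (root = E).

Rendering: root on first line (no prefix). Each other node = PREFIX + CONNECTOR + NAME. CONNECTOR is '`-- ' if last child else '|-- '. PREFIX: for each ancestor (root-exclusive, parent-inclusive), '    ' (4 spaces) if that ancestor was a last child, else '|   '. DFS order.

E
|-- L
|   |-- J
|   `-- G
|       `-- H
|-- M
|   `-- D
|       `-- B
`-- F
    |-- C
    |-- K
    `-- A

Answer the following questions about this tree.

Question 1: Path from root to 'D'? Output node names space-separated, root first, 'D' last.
Walk down from root: E -> M -> D

Answer: E M D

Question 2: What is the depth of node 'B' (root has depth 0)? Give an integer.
Answer: 3

Derivation:
Path from root to B: E -> M -> D -> B
Depth = number of edges = 3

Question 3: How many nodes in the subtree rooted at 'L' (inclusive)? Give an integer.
Answer: 4

Derivation:
Subtree rooted at L contains: G, H, J, L
Count = 4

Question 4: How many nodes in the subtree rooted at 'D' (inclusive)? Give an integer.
Answer: 2

Derivation:
Subtree rooted at D contains: B, D
Count = 2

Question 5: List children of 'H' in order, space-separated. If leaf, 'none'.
Answer: none

Derivation:
Node H's children (from adjacency): (leaf)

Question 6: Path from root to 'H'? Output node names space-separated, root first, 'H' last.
Walk down from root: E -> L -> G -> H

Answer: E L G H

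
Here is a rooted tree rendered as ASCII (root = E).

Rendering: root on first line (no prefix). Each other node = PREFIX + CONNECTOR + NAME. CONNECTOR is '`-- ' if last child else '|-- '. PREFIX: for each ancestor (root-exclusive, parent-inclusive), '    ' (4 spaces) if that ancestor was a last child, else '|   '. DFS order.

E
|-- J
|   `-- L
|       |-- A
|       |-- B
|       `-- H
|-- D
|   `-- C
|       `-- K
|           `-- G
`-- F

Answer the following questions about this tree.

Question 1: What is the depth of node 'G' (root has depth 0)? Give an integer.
Path from root to G: E -> D -> C -> K -> G
Depth = number of edges = 4

Answer: 4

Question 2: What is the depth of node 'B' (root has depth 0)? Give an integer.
Answer: 3

Derivation:
Path from root to B: E -> J -> L -> B
Depth = number of edges = 3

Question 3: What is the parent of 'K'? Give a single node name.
Answer: C

Derivation:
Scan adjacency: K appears as child of C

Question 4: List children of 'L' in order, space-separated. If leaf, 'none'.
Node L's children (from adjacency): A, B, H

Answer: A B H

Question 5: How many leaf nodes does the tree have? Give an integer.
Answer: 5

Derivation:
Leaves (nodes with no children): A, B, F, G, H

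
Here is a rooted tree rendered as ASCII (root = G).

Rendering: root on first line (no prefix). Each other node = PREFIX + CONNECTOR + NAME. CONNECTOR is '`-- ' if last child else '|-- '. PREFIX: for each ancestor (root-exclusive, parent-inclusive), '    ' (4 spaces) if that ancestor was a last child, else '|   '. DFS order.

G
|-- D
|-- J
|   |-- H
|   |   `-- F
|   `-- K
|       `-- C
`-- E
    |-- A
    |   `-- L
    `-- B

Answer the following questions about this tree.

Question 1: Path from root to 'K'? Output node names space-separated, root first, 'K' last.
Answer: G J K

Derivation:
Walk down from root: G -> J -> K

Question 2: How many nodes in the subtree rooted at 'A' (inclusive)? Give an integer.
Answer: 2

Derivation:
Subtree rooted at A contains: A, L
Count = 2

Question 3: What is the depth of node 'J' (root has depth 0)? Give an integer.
Path from root to J: G -> J
Depth = number of edges = 1

Answer: 1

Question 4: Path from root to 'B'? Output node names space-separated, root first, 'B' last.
Walk down from root: G -> E -> B

Answer: G E B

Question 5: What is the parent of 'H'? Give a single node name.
Answer: J

Derivation:
Scan adjacency: H appears as child of J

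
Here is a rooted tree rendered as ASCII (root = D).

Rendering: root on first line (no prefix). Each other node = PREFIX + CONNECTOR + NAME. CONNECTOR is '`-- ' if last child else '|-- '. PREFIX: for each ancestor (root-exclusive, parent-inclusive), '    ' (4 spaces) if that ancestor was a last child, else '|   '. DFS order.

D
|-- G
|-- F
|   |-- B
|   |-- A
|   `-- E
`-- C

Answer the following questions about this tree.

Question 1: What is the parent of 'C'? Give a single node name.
Scan adjacency: C appears as child of D

Answer: D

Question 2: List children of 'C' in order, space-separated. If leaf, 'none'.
Node C's children (from adjacency): (leaf)

Answer: none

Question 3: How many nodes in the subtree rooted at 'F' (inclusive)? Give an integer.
Subtree rooted at F contains: A, B, E, F
Count = 4

Answer: 4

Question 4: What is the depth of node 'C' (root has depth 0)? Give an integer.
Path from root to C: D -> C
Depth = number of edges = 1

Answer: 1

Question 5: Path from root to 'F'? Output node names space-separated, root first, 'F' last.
Answer: D F

Derivation:
Walk down from root: D -> F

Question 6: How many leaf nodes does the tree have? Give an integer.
Answer: 5

Derivation:
Leaves (nodes with no children): A, B, C, E, G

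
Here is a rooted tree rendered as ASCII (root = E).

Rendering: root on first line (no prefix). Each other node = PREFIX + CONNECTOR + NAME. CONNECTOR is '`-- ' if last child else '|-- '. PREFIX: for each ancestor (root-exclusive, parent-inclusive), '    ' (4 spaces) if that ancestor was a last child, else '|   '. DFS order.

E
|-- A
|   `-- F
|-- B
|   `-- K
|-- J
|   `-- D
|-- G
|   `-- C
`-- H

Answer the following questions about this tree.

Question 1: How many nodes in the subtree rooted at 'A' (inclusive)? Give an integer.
Answer: 2

Derivation:
Subtree rooted at A contains: A, F
Count = 2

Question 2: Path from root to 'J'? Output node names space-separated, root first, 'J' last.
Walk down from root: E -> J

Answer: E J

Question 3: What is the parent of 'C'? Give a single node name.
Scan adjacency: C appears as child of G

Answer: G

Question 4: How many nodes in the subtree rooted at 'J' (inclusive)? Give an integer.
Answer: 2

Derivation:
Subtree rooted at J contains: D, J
Count = 2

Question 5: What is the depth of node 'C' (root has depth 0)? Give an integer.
Path from root to C: E -> G -> C
Depth = number of edges = 2

Answer: 2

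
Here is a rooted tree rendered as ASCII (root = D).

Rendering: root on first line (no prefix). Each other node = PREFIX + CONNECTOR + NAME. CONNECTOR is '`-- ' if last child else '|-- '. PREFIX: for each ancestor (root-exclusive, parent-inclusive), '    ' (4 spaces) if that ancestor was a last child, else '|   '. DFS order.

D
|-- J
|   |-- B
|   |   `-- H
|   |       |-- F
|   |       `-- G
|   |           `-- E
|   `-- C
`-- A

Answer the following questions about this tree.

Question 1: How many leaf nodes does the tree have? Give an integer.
Leaves (nodes with no children): A, C, E, F

Answer: 4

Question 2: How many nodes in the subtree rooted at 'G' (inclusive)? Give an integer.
Answer: 2

Derivation:
Subtree rooted at G contains: E, G
Count = 2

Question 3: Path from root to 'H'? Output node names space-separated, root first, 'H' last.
Walk down from root: D -> J -> B -> H

Answer: D J B H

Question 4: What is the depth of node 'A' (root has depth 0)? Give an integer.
Path from root to A: D -> A
Depth = number of edges = 1

Answer: 1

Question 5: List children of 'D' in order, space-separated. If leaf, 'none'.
Node D's children (from adjacency): J, A

Answer: J A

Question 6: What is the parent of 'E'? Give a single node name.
Scan adjacency: E appears as child of G

Answer: G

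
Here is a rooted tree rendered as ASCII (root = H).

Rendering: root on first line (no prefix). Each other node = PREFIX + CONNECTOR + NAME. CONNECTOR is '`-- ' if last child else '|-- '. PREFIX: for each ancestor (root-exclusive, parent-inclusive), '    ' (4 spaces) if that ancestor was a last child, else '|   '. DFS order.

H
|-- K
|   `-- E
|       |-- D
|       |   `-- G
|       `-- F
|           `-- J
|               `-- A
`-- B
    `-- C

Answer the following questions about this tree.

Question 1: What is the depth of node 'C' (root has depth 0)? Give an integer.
Answer: 2

Derivation:
Path from root to C: H -> B -> C
Depth = number of edges = 2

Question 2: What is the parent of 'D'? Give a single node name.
Answer: E

Derivation:
Scan adjacency: D appears as child of E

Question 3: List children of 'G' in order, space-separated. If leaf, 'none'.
Answer: none

Derivation:
Node G's children (from adjacency): (leaf)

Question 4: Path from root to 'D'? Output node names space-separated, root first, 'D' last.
Answer: H K E D

Derivation:
Walk down from root: H -> K -> E -> D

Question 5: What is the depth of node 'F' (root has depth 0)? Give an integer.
Answer: 3

Derivation:
Path from root to F: H -> K -> E -> F
Depth = number of edges = 3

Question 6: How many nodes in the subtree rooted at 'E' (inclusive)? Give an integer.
Subtree rooted at E contains: A, D, E, F, G, J
Count = 6

Answer: 6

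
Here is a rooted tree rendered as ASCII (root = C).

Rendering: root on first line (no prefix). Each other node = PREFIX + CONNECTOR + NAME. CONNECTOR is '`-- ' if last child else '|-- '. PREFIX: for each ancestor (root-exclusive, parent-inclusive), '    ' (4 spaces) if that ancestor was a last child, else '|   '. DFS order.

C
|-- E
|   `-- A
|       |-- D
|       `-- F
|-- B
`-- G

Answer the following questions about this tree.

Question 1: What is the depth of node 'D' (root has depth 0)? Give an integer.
Answer: 3

Derivation:
Path from root to D: C -> E -> A -> D
Depth = number of edges = 3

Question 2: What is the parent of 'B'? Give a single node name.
Answer: C

Derivation:
Scan adjacency: B appears as child of C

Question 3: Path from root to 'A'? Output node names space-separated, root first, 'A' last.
Answer: C E A

Derivation:
Walk down from root: C -> E -> A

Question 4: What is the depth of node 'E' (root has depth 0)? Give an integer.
Path from root to E: C -> E
Depth = number of edges = 1

Answer: 1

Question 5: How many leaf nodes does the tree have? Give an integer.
Leaves (nodes with no children): B, D, F, G

Answer: 4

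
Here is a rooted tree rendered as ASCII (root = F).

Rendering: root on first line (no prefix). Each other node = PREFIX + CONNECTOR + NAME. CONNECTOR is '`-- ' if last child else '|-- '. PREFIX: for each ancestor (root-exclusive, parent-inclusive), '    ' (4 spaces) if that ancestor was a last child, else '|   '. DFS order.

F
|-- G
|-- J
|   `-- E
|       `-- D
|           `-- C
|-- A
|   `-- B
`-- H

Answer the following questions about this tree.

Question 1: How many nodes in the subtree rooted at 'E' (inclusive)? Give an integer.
Subtree rooted at E contains: C, D, E
Count = 3

Answer: 3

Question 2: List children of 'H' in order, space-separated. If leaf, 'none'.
Answer: none

Derivation:
Node H's children (from adjacency): (leaf)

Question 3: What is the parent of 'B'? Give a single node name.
Scan adjacency: B appears as child of A

Answer: A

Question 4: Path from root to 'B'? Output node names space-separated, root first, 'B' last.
Walk down from root: F -> A -> B

Answer: F A B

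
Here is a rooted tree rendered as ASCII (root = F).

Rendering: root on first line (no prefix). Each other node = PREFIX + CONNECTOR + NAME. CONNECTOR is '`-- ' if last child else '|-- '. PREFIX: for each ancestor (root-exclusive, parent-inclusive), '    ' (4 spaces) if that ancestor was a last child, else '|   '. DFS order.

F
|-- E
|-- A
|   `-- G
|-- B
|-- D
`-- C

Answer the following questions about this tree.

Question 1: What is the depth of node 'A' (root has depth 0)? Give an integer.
Answer: 1

Derivation:
Path from root to A: F -> A
Depth = number of edges = 1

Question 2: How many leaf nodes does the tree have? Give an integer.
Answer: 5

Derivation:
Leaves (nodes with no children): B, C, D, E, G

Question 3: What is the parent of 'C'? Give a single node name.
Scan adjacency: C appears as child of F

Answer: F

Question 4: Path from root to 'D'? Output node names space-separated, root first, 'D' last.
Answer: F D

Derivation:
Walk down from root: F -> D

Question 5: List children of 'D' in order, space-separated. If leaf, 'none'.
Node D's children (from adjacency): (leaf)

Answer: none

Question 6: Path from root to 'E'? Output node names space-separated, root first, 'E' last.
Answer: F E

Derivation:
Walk down from root: F -> E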